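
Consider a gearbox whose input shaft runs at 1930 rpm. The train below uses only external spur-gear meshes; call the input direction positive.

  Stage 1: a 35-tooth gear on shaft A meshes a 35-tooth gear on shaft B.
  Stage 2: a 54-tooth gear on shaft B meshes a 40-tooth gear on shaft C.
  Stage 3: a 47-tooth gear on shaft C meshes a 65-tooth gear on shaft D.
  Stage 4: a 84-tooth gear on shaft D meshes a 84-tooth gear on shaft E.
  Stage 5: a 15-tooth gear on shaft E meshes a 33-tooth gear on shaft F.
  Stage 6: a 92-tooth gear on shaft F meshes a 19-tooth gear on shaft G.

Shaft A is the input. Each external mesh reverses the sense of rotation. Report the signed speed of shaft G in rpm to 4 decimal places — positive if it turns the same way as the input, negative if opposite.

Stage 1 [35T→35T]: ω = 1930.0000×35/35 = 1930.0000 rpm, dir flips to −; running = −1930.0000
Stage 2 [54T→40T]: ω = 1930.0000×54/40 = 2605.5000 rpm, dir flips to +; running = +2605.5000
Stage 3 [47T→65T]: ω = 2605.5000×47/65 = 1883.9769 rpm, dir flips to −; running = −1883.9769
Stage 4 [84T→84T]: ω = 1883.9769×84/84 = 1883.9769 rpm, dir flips to +; running = +1883.9769
Stage 5 [15T→33T]: ω = 1883.9769×15/33 = 856.3531 rpm, dir flips to −; running = −856.3531
Stage 6 [92T→19T]: ω = 856.3531×92/19 = 4146.5521 rpm, dir flips to +; running = +4146.5521

+4146.5521 rpm (same as input, |ω| = 4146.5521 rpm)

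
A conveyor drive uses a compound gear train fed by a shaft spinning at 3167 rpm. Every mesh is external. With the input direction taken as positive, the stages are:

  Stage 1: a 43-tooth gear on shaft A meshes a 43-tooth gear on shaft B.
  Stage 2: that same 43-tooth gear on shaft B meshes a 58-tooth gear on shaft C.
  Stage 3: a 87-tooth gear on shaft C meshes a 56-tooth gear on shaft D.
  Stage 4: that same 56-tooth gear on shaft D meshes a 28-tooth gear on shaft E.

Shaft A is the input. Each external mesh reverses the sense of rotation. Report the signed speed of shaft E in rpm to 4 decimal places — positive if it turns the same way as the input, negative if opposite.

+7295.4107 rpm (same as input, |ω| = 7295.4107 rpm)

Stage 1 [43T→43T]: ω = 3167.0000×43/43 = 3167.0000 rpm, dir flips to −; running = −3167.0000
Stage 2 [43T→58T]: ω = 3167.0000×43/58 = 2347.9483 rpm, dir flips to +; running = +2347.9483
Stage 3 [87T→56T]: ω = 2347.9483×87/56 = 3647.7054 rpm, dir flips to −; running = −3647.7054
Stage 4 [56T→28T]: ω = 3647.7054×56/28 = 7295.4107 rpm, dir flips to +; running = +7295.4107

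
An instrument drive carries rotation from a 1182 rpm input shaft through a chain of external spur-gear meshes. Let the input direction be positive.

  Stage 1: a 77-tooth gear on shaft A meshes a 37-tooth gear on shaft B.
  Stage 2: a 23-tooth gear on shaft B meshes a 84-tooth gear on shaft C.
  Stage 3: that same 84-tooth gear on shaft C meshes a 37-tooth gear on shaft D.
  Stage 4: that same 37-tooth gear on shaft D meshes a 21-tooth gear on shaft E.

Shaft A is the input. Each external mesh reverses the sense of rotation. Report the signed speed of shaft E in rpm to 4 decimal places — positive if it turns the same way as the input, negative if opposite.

Stage 1 [77T→37T]: ω = 1182.0000×77/37 = 2459.8378 rpm, dir flips to −; running = −2459.8378
Stage 2 [23T→84T]: ω = 2459.8378×23/84 = 673.5270 rpm, dir flips to +; running = +673.5270
Stage 3 [84T→37T]: ω = 673.5270×84/37 = 1529.0884 rpm, dir flips to −; running = −1529.0884
Stage 4 [37T→21T]: ω = 1529.0884×37/21 = 2694.1081 rpm, dir flips to +; running = +2694.1081

+2694.1081 rpm (same as input, |ω| = 2694.1081 rpm)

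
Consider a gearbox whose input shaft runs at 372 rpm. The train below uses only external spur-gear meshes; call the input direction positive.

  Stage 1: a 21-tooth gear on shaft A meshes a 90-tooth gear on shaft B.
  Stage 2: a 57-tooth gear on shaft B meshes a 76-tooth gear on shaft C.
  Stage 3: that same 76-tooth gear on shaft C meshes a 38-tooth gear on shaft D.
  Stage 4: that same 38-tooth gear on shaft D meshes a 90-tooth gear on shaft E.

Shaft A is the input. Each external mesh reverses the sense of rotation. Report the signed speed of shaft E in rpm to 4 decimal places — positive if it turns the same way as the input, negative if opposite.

Stage 1 [21T→90T]: ω = 372.0000×21/90 = 86.8000 rpm, dir flips to −; running = −86.8000
Stage 2 [57T→76T]: ω = 86.8000×57/76 = 65.1000 rpm, dir flips to +; running = +65.1000
Stage 3 [76T→38T]: ω = 65.1000×76/38 = 130.2000 rpm, dir flips to −; running = −130.2000
Stage 4 [38T→90T]: ω = 130.2000×38/90 = 54.9733 rpm, dir flips to +; running = +54.9733

+54.9733 rpm (same as input, |ω| = 54.9733 rpm)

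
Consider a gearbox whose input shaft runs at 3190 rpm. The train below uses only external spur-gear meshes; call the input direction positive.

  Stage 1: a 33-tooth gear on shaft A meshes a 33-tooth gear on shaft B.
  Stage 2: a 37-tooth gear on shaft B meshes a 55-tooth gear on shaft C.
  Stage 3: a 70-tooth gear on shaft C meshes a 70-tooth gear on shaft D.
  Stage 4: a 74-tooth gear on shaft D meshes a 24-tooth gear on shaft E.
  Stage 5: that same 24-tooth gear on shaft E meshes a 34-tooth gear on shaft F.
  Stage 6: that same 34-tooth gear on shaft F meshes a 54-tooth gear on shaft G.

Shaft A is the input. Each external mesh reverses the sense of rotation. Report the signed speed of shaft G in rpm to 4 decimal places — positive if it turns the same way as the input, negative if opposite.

+2940.8148 rpm (same as input, |ω| = 2940.8148 rpm)

Stage 1 [33T→33T]: ω = 3190.0000×33/33 = 3190.0000 rpm, dir flips to −; running = −3190.0000
Stage 2 [37T→55T]: ω = 3190.0000×37/55 = 2146.0000 rpm, dir flips to +; running = +2146.0000
Stage 3 [70T→70T]: ω = 2146.0000×70/70 = 2146.0000 rpm, dir flips to −; running = −2146.0000
Stage 4 [74T→24T]: ω = 2146.0000×74/24 = 6616.8333 rpm, dir flips to +; running = +6616.8333
Stage 5 [24T→34T]: ω = 6616.8333×24/34 = 4670.7059 rpm, dir flips to −; running = −4670.7059
Stage 6 [34T→54T]: ω = 4670.7059×34/54 = 2940.8148 rpm, dir flips to +; running = +2940.8148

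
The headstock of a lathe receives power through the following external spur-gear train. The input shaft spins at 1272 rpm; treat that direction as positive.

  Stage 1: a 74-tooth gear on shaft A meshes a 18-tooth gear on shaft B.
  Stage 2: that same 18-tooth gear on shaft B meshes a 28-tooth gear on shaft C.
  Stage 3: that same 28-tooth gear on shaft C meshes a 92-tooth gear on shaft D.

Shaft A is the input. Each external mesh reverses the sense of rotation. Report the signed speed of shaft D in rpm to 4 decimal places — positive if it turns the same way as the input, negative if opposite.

Stage 1 [74T→18T]: ω = 1272.0000×74/18 = 5229.3333 rpm, dir flips to −; running = −5229.3333
Stage 2 [18T→28T]: ω = 5229.3333×18/28 = 3361.7143 rpm, dir flips to +; running = +3361.7143
Stage 3 [28T→92T]: ω = 3361.7143×28/92 = 1023.1304 rpm, dir flips to −; running = −1023.1304

-1023.1304 rpm (opposite to input, |ω| = 1023.1304 rpm)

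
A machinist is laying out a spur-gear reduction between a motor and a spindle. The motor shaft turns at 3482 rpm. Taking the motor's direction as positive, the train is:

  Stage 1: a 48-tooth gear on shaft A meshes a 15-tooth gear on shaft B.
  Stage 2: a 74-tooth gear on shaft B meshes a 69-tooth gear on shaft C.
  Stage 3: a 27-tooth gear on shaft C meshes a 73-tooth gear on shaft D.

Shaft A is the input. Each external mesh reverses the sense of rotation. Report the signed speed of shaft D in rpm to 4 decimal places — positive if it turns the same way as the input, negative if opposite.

-4419.7965 rpm (opposite to input, |ω| = 4419.7965 rpm)

Stage 1 [48T→15T]: ω = 3482.0000×48/15 = 11142.4000 rpm, dir flips to −; running = −11142.4000
Stage 2 [74T→69T]: ω = 11142.4000×74/69 = 11949.8203 rpm, dir flips to +; running = +11949.8203
Stage 3 [27T→73T]: ω = 11949.8203×27/73 = 4419.7965 rpm, dir flips to −; running = −4419.7965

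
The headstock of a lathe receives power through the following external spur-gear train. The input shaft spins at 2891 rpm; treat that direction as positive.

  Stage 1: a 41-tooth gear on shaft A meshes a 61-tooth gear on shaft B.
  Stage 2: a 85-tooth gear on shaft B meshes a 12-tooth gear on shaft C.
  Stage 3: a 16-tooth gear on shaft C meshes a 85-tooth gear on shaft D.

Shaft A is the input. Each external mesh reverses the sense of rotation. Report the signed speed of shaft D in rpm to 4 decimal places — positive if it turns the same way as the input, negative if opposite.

-2590.8415 rpm (opposite to input, |ω| = 2590.8415 rpm)

Stage 1 [41T→61T]: ω = 2891.0000×41/61 = 1943.1311 rpm, dir flips to −; running = −1943.1311
Stage 2 [85T→12T]: ω = 1943.1311×85/12 = 13763.8456 rpm, dir flips to +; running = +13763.8456
Stage 3 [16T→85T]: ω = 13763.8456×16/85 = 2590.8415 rpm, dir flips to −; running = −2590.8415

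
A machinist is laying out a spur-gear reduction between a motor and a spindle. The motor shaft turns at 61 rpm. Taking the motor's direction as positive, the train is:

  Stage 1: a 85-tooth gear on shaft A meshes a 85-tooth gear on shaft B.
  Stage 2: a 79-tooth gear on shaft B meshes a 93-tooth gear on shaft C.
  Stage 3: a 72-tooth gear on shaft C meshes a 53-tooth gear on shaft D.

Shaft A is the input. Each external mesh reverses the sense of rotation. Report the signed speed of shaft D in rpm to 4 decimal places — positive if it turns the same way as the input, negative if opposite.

-70.3932 rpm (opposite to input, |ω| = 70.3932 rpm)

Stage 1 [85T→85T]: ω = 61.0000×85/85 = 61.0000 rpm, dir flips to −; running = −61.0000
Stage 2 [79T→93T]: ω = 61.0000×79/93 = 51.8172 rpm, dir flips to +; running = +51.8172
Stage 3 [72T→53T]: ω = 51.8172×72/53 = 70.3932 rpm, dir flips to −; running = −70.3932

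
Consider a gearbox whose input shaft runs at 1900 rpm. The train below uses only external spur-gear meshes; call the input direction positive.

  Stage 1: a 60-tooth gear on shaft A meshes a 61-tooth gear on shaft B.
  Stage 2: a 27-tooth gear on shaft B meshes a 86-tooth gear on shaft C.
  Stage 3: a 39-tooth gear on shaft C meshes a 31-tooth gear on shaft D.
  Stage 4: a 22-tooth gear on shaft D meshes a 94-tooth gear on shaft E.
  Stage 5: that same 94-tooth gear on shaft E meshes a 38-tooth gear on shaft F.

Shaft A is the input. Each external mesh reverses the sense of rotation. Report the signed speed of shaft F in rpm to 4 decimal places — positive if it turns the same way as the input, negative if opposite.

Stage 1 [60T→61T]: ω = 1900.0000×60/61 = 1868.8525 rpm, dir flips to −; running = −1868.8525
Stage 2 [27T→86T]: ω = 1868.8525×27/86 = 586.7327 rpm, dir flips to +; running = +586.7327
Stage 3 [39T→31T]: ω = 586.7327×39/31 = 738.1477 rpm, dir flips to −; running = −738.1477
Stage 4 [22T→94T]: ω = 738.1477×22/94 = 172.7580 rpm, dir flips to +; running = +172.7580
Stage 5 [94T→38T]: ω = 172.7580×94/38 = 427.3486 rpm, dir flips to −; running = −427.3486

-427.3486 rpm (opposite to input, |ω| = 427.3486 rpm)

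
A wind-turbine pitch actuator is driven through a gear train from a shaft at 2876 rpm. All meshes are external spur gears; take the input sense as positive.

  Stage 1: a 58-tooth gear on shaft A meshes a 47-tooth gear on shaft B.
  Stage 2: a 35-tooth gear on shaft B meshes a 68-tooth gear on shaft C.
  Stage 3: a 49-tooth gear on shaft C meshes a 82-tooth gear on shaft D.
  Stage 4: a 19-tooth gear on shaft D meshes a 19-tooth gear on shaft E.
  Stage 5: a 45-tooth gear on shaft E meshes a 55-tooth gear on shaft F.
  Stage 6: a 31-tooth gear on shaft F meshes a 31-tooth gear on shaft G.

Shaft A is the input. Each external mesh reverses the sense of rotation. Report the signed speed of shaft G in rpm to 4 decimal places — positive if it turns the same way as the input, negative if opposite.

+893.1208 rpm (same as input, |ω| = 893.1208 rpm)

Stage 1 [58T→47T]: ω = 2876.0000×58/47 = 3549.1064 rpm, dir flips to −; running = −3549.1064
Stage 2 [35T→68T]: ω = 3549.1064×35/68 = 1826.7459 rpm, dir flips to +; running = +1826.7459
Stage 3 [49T→82T]: ω = 1826.7459×49/82 = 1091.5921 rpm, dir flips to −; running = −1091.5921
Stage 4 [19T→19T]: ω = 1091.5921×19/19 = 1091.5921 rpm, dir flips to +; running = +1091.5921
Stage 5 [45T→55T]: ω = 1091.5921×45/55 = 893.1208 rpm, dir flips to −; running = −893.1208
Stage 6 [31T→31T]: ω = 893.1208×31/31 = 893.1208 rpm, dir flips to +; running = +893.1208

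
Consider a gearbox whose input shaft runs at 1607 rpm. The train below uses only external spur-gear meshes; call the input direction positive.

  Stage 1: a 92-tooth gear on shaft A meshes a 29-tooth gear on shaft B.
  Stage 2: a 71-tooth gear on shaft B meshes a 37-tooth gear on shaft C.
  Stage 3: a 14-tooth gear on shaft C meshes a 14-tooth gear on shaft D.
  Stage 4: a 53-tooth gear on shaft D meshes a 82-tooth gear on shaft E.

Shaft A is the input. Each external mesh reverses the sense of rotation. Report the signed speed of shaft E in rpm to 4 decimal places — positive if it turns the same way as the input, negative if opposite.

Stage 1 [92T→29T]: ω = 1607.0000×92/29 = 5098.0690 rpm, dir flips to −; running = −5098.0690
Stage 2 [71T→37T]: ω = 5098.0690×71/37 = 9782.7810 rpm, dir flips to +; running = +9782.7810
Stage 3 [14T→14T]: ω = 9782.7810×14/14 = 9782.7810 rpm, dir flips to −; running = −9782.7810
Stage 4 [53T→82T]: ω = 9782.7810×53/82 = 6323.0170 rpm, dir flips to +; running = +6323.0170

+6323.0170 rpm (same as input, |ω| = 6323.0170 rpm)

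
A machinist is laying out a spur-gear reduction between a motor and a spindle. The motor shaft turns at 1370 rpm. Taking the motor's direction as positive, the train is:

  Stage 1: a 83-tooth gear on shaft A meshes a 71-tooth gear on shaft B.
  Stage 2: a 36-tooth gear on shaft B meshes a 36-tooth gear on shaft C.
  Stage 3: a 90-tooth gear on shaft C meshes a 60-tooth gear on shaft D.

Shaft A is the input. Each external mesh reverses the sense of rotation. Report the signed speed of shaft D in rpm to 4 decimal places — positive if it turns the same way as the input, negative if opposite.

Stage 1 [83T→71T]: ω = 1370.0000×83/71 = 1601.5493 rpm, dir flips to −; running = −1601.5493
Stage 2 [36T→36T]: ω = 1601.5493×36/36 = 1601.5493 rpm, dir flips to +; running = +1601.5493
Stage 3 [90T→60T]: ω = 1601.5493×90/60 = 2402.3239 rpm, dir flips to −; running = −2402.3239

-2402.3239 rpm (opposite to input, |ω| = 2402.3239 rpm)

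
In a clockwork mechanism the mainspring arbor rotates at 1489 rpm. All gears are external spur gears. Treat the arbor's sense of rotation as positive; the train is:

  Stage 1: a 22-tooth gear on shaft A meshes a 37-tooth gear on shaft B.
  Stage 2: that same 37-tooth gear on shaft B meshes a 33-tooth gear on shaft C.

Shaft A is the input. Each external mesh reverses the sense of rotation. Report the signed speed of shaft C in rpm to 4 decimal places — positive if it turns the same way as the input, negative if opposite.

Stage 1 [22T→37T]: ω = 1489.0000×22/37 = 885.3514 rpm, dir flips to −; running = −885.3514
Stage 2 [37T→33T]: ω = 885.3514×37/33 = 992.6667 rpm, dir flips to +; running = +992.6667

+992.6667 rpm (same as input, |ω| = 992.6667 rpm)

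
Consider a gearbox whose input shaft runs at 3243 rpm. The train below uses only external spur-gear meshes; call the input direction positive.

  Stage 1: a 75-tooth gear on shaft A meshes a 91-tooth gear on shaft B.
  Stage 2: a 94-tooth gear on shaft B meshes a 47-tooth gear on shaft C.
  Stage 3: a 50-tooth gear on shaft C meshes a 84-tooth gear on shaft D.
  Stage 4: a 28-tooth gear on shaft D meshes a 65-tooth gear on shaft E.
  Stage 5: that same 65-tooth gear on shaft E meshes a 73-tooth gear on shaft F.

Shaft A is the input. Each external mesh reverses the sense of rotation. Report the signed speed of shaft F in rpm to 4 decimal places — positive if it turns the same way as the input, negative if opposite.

-1220.4576 rpm (opposite to input, |ω| = 1220.4576 rpm)

Stage 1 [75T→91T]: ω = 3243.0000×75/91 = 2672.8022 rpm, dir flips to −; running = −2672.8022
Stage 2 [94T→47T]: ω = 2672.8022×94/47 = 5345.6044 rpm, dir flips to +; running = +5345.6044
Stage 3 [50T→84T]: ω = 5345.6044×50/84 = 3181.9074 rpm, dir flips to −; running = −3181.9074
Stage 4 [28T→65T]: ω = 3181.9074×28/65 = 1370.6678 rpm, dir flips to +; running = +1370.6678
Stage 5 [65T→73T]: ω = 1370.6678×65/73 = 1220.4576 rpm, dir flips to −; running = −1220.4576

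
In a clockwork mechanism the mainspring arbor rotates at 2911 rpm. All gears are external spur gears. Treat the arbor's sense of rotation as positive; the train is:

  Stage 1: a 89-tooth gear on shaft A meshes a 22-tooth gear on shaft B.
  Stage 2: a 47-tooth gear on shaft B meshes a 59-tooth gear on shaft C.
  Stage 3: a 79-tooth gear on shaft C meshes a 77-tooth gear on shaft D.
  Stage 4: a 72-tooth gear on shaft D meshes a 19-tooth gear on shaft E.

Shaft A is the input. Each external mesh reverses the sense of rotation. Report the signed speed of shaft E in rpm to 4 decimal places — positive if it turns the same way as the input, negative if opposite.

+36472.9288 rpm (same as input, |ω| = 36472.9288 rpm)

Stage 1 [89T→22T]: ω = 2911.0000×89/22 = 11776.3182 rpm, dir flips to −; running = −11776.3182
Stage 2 [47T→59T]: ω = 11776.3182×47/59 = 9381.1348 rpm, dir flips to +; running = +9381.1348
Stage 3 [79T→77T]: ω = 9381.1348×79/77 = 9624.8007 rpm, dir flips to −; running = −9624.8007
Stage 4 [72T→19T]: ω = 9624.8007×72/19 = 36472.9288 rpm, dir flips to +; running = +36472.9288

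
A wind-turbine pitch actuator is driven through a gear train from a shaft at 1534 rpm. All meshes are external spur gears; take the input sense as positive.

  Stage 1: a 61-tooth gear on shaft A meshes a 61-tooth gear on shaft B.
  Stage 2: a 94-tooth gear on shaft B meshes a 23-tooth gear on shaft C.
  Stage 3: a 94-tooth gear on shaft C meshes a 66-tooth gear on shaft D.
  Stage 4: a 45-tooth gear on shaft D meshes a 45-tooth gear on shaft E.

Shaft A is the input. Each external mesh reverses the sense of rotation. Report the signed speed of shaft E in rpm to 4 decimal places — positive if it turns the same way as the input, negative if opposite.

+8929.1331 rpm (same as input, |ω| = 8929.1331 rpm)

Stage 1 [61T→61T]: ω = 1534.0000×61/61 = 1534.0000 rpm, dir flips to −; running = −1534.0000
Stage 2 [94T→23T]: ω = 1534.0000×94/23 = 6269.3913 rpm, dir flips to +; running = +6269.3913
Stage 3 [94T→66T]: ω = 6269.3913×94/66 = 8929.1331 rpm, dir flips to −; running = −8929.1331
Stage 4 [45T→45T]: ω = 8929.1331×45/45 = 8929.1331 rpm, dir flips to +; running = +8929.1331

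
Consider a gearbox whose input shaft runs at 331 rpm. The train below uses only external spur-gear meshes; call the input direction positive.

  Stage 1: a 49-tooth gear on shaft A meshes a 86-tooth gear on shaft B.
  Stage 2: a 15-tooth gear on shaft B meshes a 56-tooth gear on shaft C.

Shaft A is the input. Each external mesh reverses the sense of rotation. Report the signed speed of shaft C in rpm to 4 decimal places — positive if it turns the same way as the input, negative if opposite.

+50.5160 rpm (same as input, |ω| = 50.5160 rpm)

Stage 1 [49T→86T]: ω = 331.0000×49/86 = 188.5930 rpm, dir flips to −; running = −188.5930
Stage 2 [15T→56T]: ω = 188.5930×15/56 = 50.5160 rpm, dir flips to +; running = +50.5160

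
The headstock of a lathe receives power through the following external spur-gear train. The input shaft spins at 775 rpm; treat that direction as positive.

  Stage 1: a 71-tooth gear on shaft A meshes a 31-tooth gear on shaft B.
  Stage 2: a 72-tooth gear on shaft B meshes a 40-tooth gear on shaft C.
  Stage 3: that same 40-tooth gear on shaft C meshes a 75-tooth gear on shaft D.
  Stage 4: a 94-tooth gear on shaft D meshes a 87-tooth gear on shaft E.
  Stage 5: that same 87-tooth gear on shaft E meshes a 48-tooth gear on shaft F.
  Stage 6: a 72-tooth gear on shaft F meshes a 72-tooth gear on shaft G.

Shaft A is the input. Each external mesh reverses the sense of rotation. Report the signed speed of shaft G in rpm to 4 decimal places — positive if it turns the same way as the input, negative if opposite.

+3337.0000 rpm (same as input, |ω| = 3337.0000 rpm)

Stage 1 [71T→31T]: ω = 775.0000×71/31 = 1775.0000 rpm, dir flips to −; running = −1775.0000
Stage 2 [72T→40T]: ω = 1775.0000×72/40 = 3195.0000 rpm, dir flips to +; running = +3195.0000
Stage 3 [40T→75T]: ω = 3195.0000×40/75 = 1704.0000 rpm, dir flips to −; running = −1704.0000
Stage 4 [94T→87T]: ω = 1704.0000×94/87 = 1841.1034 rpm, dir flips to +; running = +1841.1034
Stage 5 [87T→48T]: ω = 1841.1034×87/48 = 3337.0000 rpm, dir flips to −; running = −3337.0000
Stage 6 [72T→72T]: ω = 3337.0000×72/72 = 3337.0000 rpm, dir flips to +; running = +3337.0000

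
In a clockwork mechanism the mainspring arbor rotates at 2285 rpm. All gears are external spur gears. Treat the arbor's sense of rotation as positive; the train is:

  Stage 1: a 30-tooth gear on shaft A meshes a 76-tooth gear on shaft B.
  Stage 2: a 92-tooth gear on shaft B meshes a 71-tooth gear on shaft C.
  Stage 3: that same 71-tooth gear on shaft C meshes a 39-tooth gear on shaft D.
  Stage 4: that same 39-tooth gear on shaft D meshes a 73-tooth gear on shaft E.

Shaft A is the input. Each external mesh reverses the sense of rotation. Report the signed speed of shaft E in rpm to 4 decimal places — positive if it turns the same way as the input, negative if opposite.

+1136.7340 rpm (same as input, |ω| = 1136.7340 rpm)

Stage 1 [30T→76T]: ω = 2285.0000×30/76 = 901.9737 rpm, dir flips to −; running = −901.9737
Stage 2 [92T→71T]: ω = 901.9737×92/71 = 1168.7546 rpm, dir flips to +; running = +1168.7546
Stage 3 [71T→39T]: ω = 1168.7546×71/39 = 2127.7328 rpm, dir flips to −; running = −2127.7328
Stage 4 [39T→73T]: ω = 2127.7328×39/73 = 1136.7340 rpm, dir flips to +; running = +1136.7340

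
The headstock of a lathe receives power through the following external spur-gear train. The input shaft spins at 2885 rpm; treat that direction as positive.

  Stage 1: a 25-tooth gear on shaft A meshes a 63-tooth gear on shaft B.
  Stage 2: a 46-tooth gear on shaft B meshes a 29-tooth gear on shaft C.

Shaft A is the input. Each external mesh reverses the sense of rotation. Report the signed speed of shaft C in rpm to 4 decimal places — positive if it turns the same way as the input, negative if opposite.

+1815.9551 rpm (same as input, |ω| = 1815.9551 rpm)

Stage 1 [25T→63T]: ω = 2885.0000×25/63 = 1144.8413 rpm, dir flips to −; running = −1144.8413
Stage 2 [46T→29T]: ω = 1144.8413×46/29 = 1815.9551 rpm, dir flips to +; running = +1815.9551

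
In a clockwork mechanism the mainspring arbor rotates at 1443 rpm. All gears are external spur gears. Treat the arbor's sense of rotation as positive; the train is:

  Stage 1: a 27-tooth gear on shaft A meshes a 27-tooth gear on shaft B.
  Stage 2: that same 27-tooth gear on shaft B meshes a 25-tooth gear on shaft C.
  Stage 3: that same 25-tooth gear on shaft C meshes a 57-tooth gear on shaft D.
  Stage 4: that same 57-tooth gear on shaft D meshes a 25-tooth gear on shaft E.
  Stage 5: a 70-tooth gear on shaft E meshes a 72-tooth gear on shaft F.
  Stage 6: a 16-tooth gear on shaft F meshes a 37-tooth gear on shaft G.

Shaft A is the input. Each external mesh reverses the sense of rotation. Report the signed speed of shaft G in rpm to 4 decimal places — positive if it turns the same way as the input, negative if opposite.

+655.2000 rpm (same as input, |ω| = 655.2000 rpm)

Stage 1 [27T→27T]: ω = 1443.0000×27/27 = 1443.0000 rpm, dir flips to −; running = −1443.0000
Stage 2 [27T→25T]: ω = 1443.0000×27/25 = 1558.4400 rpm, dir flips to +; running = +1558.4400
Stage 3 [25T→57T]: ω = 1558.4400×25/57 = 683.5263 rpm, dir flips to −; running = −683.5263
Stage 4 [57T→25T]: ω = 683.5263×57/25 = 1558.4400 rpm, dir flips to +; running = +1558.4400
Stage 5 [70T→72T]: ω = 1558.4400×70/72 = 1515.1500 rpm, dir flips to −; running = −1515.1500
Stage 6 [16T→37T]: ω = 1515.1500×16/37 = 655.2000 rpm, dir flips to +; running = +655.2000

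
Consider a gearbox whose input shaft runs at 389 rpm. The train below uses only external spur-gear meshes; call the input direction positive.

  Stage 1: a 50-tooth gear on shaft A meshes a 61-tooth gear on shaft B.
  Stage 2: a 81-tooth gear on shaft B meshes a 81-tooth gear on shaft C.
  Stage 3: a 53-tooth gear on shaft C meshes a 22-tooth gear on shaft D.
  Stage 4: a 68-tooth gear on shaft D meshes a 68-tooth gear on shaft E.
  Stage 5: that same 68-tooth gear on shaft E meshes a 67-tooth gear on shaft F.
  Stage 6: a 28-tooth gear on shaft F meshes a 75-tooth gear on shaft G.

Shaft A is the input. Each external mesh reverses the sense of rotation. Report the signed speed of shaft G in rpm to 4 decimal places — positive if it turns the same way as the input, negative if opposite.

+291.0542 rpm (same as input, |ω| = 291.0542 rpm)

Stage 1 [50T→61T]: ω = 389.0000×50/61 = 318.8525 rpm, dir flips to −; running = −318.8525
Stage 2 [81T→81T]: ω = 318.8525×81/81 = 318.8525 rpm, dir flips to +; running = +318.8525
Stage 3 [53T→22T]: ω = 318.8525×53/22 = 768.1446 rpm, dir flips to −; running = −768.1446
Stage 4 [68T→68T]: ω = 768.1446×68/68 = 768.1446 rpm, dir flips to +; running = +768.1446
Stage 5 [68T→67T]: ω = 768.1446×68/67 = 779.6094 rpm, dir flips to −; running = −779.6094
Stage 6 [28T→75T]: ω = 779.6094×28/75 = 291.0542 rpm, dir flips to +; running = +291.0542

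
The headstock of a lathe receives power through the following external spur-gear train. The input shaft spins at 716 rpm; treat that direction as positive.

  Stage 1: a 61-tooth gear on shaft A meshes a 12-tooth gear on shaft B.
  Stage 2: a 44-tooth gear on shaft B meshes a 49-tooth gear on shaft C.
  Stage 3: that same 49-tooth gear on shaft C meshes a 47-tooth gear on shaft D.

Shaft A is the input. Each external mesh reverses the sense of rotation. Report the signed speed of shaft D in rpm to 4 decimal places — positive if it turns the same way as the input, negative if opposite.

Stage 1 [61T→12T]: ω = 716.0000×61/12 = 3639.6667 rpm, dir flips to −; running = −3639.6667
Stage 2 [44T→49T]: ω = 3639.6667×44/49 = 3268.2721 rpm, dir flips to +; running = +3268.2721
Stage 3 [49T→47T]: ω = 3268.2721×49/47 = 3407.3475 rpm, dir flips to −; running = −3407.3475

-3407.3475 rpm (opposite to input, |ω| = 3407.3475 rpm)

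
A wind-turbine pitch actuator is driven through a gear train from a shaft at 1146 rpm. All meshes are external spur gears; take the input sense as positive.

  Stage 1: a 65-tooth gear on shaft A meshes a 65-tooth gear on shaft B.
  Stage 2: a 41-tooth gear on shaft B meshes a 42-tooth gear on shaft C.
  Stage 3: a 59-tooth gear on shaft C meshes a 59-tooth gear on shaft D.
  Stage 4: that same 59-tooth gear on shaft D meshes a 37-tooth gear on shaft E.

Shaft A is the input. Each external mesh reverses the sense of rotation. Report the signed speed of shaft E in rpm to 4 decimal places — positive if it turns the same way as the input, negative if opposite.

+1783.8958 rpm (same as input, |ω| = 1783.8958 rpm)

Stage 1 [65T→65T]: ω = 1146.0000×65/65 = 1146.0000 rpm, dir flips to −; running = −1146.0000
Stage 2 [41T→42T]: ω = 1146.0000×41/42 = 1118.7143 rpm, dir flips to +; running = +1118.7143
Stage 3 [59T→59T]: ω = 1118.7143×59/59 = 1118.7143 rpm, dir flips to −; running = −1118.7143
Stage 4 [59T→37T]: ω = 1118.7143×59/37 = 1783.8958 rpm, dir flips to +; running = +1783.8958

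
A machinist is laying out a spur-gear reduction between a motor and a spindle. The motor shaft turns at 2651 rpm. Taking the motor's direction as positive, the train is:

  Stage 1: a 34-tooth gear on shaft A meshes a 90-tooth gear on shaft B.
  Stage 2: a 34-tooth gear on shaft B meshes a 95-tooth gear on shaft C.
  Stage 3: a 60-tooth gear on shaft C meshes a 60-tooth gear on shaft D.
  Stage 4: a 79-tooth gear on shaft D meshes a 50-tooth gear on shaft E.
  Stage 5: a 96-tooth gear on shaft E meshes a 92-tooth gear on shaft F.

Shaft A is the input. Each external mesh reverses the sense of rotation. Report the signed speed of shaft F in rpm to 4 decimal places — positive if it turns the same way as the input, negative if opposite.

-590.9380 rpm (opposite to input, |ω| = 590.9380 rpm)

Stage 1 [34T→90T]: ω = 2651.0000×34/90 = 1001.4889 rpm, dir flips to −; running = −1001.4889
Stage 2 [34T→95T]: ω = 1001.4889×34/95 = 358.4276 rpm, dir flips to +; running = +358.4276
Stage 3 [60T→60T]: ω = 358.4276×60/60 = 358.4276 rpm, dir flips to −; running = −358.4276
Stage 4 [79T→50T]: ω = 358.4276×79/50 = 566.3156 rpm, dir flips to +; running = +566.3156
Stage 5 [96T→92T]: ω = 566.3156×96/92 = 590.9380 rpm, dir flips to −; running = −590.9380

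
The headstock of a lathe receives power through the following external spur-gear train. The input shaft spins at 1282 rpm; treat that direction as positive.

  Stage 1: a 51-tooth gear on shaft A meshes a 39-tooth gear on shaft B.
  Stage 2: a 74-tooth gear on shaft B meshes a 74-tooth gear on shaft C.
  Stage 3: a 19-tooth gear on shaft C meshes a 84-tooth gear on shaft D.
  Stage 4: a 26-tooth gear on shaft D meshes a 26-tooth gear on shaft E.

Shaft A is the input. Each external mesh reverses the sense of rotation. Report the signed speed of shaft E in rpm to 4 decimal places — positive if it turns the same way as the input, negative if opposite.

Stage 1 [51T→39T]: ω = 1282.0000×51/39 = 1676.4615 rpm, dir flips to −; running = −1676.4615
Stage 2 [74T→74T]: ω = 1676.4615×74/74 = 1676.4615 rpm, dir flips to +; running = +1676.4615
Stage 3 [19T→84T]: ω = 1676.4615×19/84 = 379.1996 rpm, dir flips to −; running = −379.1996
Stage 4 [26T→26T]: ω = 379.1996×26/26 = 379.1996 rpm, dir flips to +; running = +379.1996

+379.1996 rpm (same as input, |ω| = 379.1996 rpm)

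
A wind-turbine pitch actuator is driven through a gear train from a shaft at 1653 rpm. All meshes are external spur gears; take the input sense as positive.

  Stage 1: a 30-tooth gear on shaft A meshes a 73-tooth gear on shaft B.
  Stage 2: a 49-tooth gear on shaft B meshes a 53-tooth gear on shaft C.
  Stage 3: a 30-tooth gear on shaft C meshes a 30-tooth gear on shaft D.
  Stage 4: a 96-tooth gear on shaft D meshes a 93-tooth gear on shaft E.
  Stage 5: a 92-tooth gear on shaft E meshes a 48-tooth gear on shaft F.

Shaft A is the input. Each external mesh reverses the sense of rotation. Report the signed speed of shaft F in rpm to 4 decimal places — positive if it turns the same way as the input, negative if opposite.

Stage 1 [30T→73T]: ω = 1653.0000×30/73 = 679.3151 rpm, dir flips to −; running = −679.3151
Stage 2 [49T→53T]: ω = 679.3151×49/53 = 628.0460 rpm, dir flips to +; running = +628.0460
Stage 3 [30T→30T]: ω = 628.0460×30/30 = 628.0460 rpm, dir flips to −; running = −628.0460
Stage 4 [96T→93T]: ω = 628.0460×96/93 = 648.3056 rpm, dir flips to +; running = +648.3056
Stage 5 [92T→48T]: ω = 648.3056×92/48 = 1242.5856 rpm, dir flips to −; running = −1242.5856

-1242.5856 rpm (opposite to input, |ω| = 1242.5856 rpm)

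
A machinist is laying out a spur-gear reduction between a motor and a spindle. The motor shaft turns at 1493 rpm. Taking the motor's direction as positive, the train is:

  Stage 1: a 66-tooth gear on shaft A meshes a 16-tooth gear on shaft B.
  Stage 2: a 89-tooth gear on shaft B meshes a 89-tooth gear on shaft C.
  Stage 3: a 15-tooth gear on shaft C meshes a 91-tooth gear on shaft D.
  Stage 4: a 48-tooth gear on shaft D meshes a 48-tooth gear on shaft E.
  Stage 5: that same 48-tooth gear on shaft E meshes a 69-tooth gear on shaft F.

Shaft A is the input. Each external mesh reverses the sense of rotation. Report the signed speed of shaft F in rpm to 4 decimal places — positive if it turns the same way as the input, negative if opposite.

-706.1968 rpm (opposite to input, |ω| = 706.1968 rpm)

Stage 1 [66T→16T]: ω = 1493.0000×66/16 = 6158.6250 rpm, dir flips to −; running = −6158.6250
Stage 2 [89T→89T]: ω = 6158.6250×89/89 = 6158.6250 rpm, dir flips to +; running = +6158.6250
Stage 3 [15T→91T]: ω = 6158.6250×15/91 = 1015.1580 rpm, dir flips to −; running = −1015.1580
Stage 4 [48T→48T]: ω = 1015.1580×48/48 = 1015.1580 rpm, dir flips to +; running = +1015.1580
Stage 5 [48T→69T]: ω = 1015.1580×48/69 = 706.1968 rpm, dir flips to −; running = −706.1968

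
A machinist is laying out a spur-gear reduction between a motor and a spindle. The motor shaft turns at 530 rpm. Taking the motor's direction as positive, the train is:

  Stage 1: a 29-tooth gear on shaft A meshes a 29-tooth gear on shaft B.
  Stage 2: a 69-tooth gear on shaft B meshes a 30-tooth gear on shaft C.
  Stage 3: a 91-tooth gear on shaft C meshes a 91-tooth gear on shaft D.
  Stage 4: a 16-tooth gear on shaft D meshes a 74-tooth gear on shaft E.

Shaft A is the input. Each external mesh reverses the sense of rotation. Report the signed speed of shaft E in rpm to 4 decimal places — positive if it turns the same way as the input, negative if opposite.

Stage 1 [29T→29T]: ω = 530.0000×29/29 = 530.0000 rpm, dir flips to −; running = −530.0000
Stage 2 [69T→30T]: ω = 530.0000×69/30 = 1219.0000 rpm, dir flips to +; running = +1219.0000
Stage 3 [91T→91T]: ω = 1219.0000×91/91 = 1219.0000 rpm, dir flips to −; running = −1219.0000
Stage 4 [16T→74T]: ω = 1219.0000×16/74 = 263.5676 rpm, dir flips to +; running = +263.5676

+263.5676 rpm (same as input, |ω| = 263.5676 rpm)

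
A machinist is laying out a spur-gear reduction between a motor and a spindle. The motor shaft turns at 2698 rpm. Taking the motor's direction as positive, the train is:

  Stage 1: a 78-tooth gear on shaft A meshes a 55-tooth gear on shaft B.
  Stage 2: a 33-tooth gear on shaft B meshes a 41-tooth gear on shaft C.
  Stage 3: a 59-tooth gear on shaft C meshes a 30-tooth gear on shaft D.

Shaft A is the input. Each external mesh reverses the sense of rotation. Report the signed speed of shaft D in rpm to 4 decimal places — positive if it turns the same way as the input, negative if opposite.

-6056.6810 rpm (opposite to input, |ω| = 6056.6810 rpm)

Stage 1 [78T→55T]: ω = 2698.0000×78/55 = 3826.2545 rpm, dir flips to −; running = −3826.2545
Stage 2 [33T→41T]: ω = 3826.2545×33/41 = 3079.6683 rpm, dir flips to +; running = +3079.6683
Stage 3 [59T→30T]: ω = 3079.6683×59/30 = 6056.6810 rpm, dir flips to −; running = −6056.6810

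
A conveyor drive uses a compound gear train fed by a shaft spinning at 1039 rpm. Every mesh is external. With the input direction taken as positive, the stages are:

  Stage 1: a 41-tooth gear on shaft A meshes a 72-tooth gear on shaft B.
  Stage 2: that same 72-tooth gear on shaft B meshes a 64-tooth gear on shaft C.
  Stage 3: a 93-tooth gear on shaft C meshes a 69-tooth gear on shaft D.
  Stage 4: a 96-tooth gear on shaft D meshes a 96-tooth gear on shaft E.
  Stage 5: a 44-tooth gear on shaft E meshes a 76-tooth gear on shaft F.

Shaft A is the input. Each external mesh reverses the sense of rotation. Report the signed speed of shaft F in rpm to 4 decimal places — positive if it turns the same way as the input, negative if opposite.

-519.3886 rpm (opposite to input, |ω| = 519.3886 rpm)

Stage 1 [41T→72T]: ω = 1039.0000×41/72 = 591.6528 rpm, dir flips to −; running = −591.6528
Stage 2 [72T→64T]: ω = 591.6528×72/64 = 665.6094 rpm, dir flips to +; running = +665.6094
Stage 3 [93T→69T]: ω = 665.6094×93/69 = 897.1257 rpm, dir flips to −; running = −897.1257
Stage 4 [96T→96T]: ω = 897.1257×96/96 = 897.1257 rpm, dir flips to +; running = +897.1257
Stage 5 [44T→76T]: ω = 897.1257×44/76 = 519.3886 rpm, dir flips to −; running = −519.3886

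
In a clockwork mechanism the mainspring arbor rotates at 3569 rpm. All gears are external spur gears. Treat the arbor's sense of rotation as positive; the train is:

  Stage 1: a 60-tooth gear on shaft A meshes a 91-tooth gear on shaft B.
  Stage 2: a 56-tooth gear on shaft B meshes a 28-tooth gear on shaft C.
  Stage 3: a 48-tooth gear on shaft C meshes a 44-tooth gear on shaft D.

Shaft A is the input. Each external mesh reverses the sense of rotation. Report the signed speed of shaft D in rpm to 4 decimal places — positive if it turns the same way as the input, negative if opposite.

-5134.2258 rpm (opposite to input, |ω| = 5134.2258 rpm)

Stage 1 [60T→91T]: ω = 3569.0000×60/91 = 2353.1868 rpm, dir flips to −; running = −2353.1868
Stage 2 [56T→28T]: ω = 2353.1868×56/28 = 4706.3736 rpm, dir flips to +; running = +4706.3736
Stage 3 [48T→44T]: ω = 4706.3736×48/44 = 5134.2258 rpm, dir flips to −; running = −5134.2258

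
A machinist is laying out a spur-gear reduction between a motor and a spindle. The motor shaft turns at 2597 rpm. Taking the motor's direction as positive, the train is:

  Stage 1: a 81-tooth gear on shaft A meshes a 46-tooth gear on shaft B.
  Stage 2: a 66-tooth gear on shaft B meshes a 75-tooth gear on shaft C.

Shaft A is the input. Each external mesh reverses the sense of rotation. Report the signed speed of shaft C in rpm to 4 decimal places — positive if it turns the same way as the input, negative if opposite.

Stage 1 [81T→46T]: ω = 2597.0000×81/46 = 4572.9783 rpm, dir flips to −; running = −4572.9783
Stage 2 [66T→75T]: ω = 4572.9783×66/75 = 4024.2209 rpm, dir flips to +; running = +4024.2209

+4024.2209 rpm (same as input, |ω| = 4024.2209 rpm)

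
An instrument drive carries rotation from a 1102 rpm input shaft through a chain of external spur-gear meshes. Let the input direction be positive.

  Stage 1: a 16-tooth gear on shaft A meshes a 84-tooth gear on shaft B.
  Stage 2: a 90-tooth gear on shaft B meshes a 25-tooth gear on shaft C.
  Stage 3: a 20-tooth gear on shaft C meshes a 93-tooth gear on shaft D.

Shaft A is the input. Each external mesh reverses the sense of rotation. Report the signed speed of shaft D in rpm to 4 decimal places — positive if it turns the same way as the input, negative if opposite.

-162.5069 rpm (opposite to input, |ω| = 162.5069 rpm)

Stage 1 [16T→84T]: ω = 1102.0000×16/84 = 209.9048 rpm, dir flips to −; running = −209.9048
Stage 2 [90T→25T]: ω = 209.9048×90/25 = 755.6571 rpm, dir flips to +; running = +755.6571
Stage 3 [20T→93T]: ω = 755.6571×20/93 = 162.5069 rpm, dir flips to −; running = −162.5069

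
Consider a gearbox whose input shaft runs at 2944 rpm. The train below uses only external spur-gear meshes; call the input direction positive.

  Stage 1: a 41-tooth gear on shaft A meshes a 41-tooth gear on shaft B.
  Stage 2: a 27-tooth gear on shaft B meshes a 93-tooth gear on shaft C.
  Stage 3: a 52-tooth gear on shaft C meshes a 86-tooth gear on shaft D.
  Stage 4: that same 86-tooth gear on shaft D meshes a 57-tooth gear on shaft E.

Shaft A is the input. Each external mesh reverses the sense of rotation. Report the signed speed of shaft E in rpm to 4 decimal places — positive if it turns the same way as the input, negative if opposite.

+779.7351 rpm (same as input, |ω| = 779.7351 rpm)

Stage 1 [41T→41T]: ω = 2944.0000×41/41 = 2944.0000 rpm, dir flips to −; running = −2944.0000
Stage 2 [27T→93T]: ω = 2944.0000×27/93 = 854.7097 rpm, dir flips to +; running = +854.7097
Stage 3 [52T→86T]: ω = 854.7097×52/86 = 516.8012 rpm, dir flips to −; running = −516.8012
Stage 4 [86T→57T]: ω = 516.8012×86/57 = 779.7351 rpm, dir flips to +; running = +779.7351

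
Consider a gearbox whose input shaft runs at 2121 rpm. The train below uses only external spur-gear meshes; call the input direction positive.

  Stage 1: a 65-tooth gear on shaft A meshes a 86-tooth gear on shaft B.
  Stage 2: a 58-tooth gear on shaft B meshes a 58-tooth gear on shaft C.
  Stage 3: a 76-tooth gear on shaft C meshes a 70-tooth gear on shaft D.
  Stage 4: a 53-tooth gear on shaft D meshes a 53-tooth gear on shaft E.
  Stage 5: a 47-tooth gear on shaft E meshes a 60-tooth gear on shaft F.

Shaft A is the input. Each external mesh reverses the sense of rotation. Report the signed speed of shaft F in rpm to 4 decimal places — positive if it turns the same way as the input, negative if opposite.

Stage 1 [65T→86T]: ω = 2121.0000×65/86 = 1603.0814 rpm, dir flips to −; running = −1603.0814
Stage 2 [58T→58T]: ω = 1603.0814×58/58 = 1603.0814 rpm, dir flips to +; running = +1603.0814
Stage 3 [76T→70T]: ω = 1603.0814×76/70 = 1740.4884 rpm, dir flips to −; running = −1740.4884
Stage 4 [53T→53T]: ω = 1740.4884×53/53 = 1740.4884 rpm, dir flips to +; running = +1740.4884
Stage 5 [47T→60T]: ω = 1740.4884×47/60 = 1363.3826 rpm, dir flips to −; running = −1363.3826

-1363.3826 rpm (opposite to input, |ω| = 1363.3826 rpm)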